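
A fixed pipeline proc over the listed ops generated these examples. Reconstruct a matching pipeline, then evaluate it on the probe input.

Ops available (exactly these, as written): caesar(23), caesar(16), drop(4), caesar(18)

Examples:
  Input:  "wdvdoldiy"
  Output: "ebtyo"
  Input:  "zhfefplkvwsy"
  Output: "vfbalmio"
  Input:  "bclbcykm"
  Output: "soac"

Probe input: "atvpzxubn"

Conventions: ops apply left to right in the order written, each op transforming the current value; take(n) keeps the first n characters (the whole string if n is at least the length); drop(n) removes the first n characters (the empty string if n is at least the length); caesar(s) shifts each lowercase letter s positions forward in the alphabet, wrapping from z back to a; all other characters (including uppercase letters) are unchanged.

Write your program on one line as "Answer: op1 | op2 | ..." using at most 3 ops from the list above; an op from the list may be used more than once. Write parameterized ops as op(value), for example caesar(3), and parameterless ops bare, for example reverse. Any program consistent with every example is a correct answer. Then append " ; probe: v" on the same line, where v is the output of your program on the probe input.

caesar(16) | drop(4) ; probe: "pnkrd"

Check, running the answer program on each example:
  "wdvdoldiy" -> "mtltebtyo" -> "ebtyo"
  "zhfefplkvwsy" -> "pxvuvfbalmio" -> "vfbalmio"
  "bclbcykm" -> "rsbrsoac" -> "soac"
  probe: "atvpzxubn" -> "qjlfpnkrd" -> "pnkrd"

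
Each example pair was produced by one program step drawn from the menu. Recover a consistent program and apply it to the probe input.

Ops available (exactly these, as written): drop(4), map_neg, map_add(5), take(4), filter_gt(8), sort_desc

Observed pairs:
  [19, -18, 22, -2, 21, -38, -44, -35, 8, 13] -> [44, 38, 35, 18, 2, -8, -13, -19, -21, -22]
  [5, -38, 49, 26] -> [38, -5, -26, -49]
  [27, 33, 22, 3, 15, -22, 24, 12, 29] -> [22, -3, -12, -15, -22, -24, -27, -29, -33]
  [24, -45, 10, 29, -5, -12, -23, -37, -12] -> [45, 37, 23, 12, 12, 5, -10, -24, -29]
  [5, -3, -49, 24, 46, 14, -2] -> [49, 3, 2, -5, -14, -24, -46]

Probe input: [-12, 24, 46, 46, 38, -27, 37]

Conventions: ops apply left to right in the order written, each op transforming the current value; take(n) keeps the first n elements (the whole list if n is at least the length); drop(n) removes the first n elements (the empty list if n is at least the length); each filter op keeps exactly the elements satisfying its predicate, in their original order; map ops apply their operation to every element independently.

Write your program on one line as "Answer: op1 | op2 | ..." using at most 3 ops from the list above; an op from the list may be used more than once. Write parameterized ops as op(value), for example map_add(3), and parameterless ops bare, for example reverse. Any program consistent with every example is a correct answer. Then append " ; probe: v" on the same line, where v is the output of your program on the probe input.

map_neg | sort_desc ; probe: [27, 12, -24, -37, -38, -46, -46]

Check, running the answer program on each example:
  [19, -18, 22, -2, 21, -38, -44, -35, 8, 13] -> [-19, 18, -22, 2, -21, 38, 44, 35, -8, -13] -> [44, 38, 35, 18, 2, -8, -13, -19, -21, -22]
  [5, -38, 49, 26] -> [-5, 38, -49, -26] -> [38, -5, -26, -49]
  [27, 33, 22, 3, 15, -22, 24, 12, 29] -> [-27, -33, -22, -3, -15, 22, -24, -12, -29] -> [22, -3, -12, -15, -22, -24, -27, -29, -33]
  [24, -45, 10, 29, -5, -12, -23, -37, -12] -> [-24, 45, -10, -29, 5, 12, 23, 37, 12] -> [45, 37, 23, 12, 12, 5, -10, -24, -29]
  [5, -3, -49, 24, 46, 14, -2] -> [-5, 3, 49, -24, -46, -14, 2] -> [49, 3, 2, -5, -14, -24, -46]
  probe: [-12, 24, 46, 46, 38, -27, 37] -> [12, -24, -46, -46, -38, 27, -37] -> [27, 12, -24, -37, -38, -46, -46]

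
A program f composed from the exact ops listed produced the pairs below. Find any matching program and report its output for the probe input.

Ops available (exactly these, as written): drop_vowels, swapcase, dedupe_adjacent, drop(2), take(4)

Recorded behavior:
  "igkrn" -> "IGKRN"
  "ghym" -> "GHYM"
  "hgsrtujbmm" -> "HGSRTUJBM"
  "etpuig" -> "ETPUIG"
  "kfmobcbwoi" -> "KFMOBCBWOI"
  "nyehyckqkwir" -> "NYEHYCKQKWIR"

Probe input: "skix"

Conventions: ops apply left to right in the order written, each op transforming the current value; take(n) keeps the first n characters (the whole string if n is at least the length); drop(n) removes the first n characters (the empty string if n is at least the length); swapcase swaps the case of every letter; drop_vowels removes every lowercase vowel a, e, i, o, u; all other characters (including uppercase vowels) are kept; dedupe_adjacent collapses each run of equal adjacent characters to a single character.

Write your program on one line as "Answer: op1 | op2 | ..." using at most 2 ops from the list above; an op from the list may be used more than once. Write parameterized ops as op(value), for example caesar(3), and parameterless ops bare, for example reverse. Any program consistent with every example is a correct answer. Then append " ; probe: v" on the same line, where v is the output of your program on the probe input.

dedupe_adjacent | swapcase ; probe: "SKIX"

Check, running the answer program on each example:
  "igkrn" -> "igkrn" -> "IGKRN"
  "ghym" -> "ghym" -> "GHYM"
  "hgsrtujbmm" -> "hgsrtujbm" -> "HGSRTUJBM"
  "etpuig" -> "etpuig" -> "ETPUIG"
  "kfmobcbwoi" -> "kfmobcbwoi" -> "KFMOBCBWOI"
  "nyehyckqkwir" -> "nyehyckqkwir" -> "NYEHYCKQKWIR"
  probe: "skix" -> "skix" -> "SKIX"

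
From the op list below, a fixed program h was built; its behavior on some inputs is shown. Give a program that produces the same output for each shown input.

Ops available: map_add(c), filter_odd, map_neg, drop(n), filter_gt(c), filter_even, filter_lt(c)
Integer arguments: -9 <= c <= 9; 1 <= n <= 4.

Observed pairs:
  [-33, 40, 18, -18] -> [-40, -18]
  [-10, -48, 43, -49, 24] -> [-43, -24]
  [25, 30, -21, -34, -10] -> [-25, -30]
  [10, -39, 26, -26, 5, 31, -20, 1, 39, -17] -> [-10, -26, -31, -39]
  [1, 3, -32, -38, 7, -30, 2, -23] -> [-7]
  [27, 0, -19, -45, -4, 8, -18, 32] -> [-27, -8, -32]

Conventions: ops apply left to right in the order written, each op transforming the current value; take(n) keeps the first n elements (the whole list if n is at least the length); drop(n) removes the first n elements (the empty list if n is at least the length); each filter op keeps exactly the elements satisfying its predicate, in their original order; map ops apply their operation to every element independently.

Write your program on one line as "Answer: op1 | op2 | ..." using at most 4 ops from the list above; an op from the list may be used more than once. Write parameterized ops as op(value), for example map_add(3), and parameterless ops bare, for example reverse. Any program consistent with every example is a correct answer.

filter_gt(-8) | filter_gt(6) | map_neg

Check, running the answer program on each example:
  [-33, 40, 18, -18] -> [40, 18] -> [40, 18] -> [-40, -18]
  [-10, -48, 43, -49, 24] -> [43, 24] -> [43, 24] -> [-43, -24]
  [25, 30, -21, -34, -10] -> [25, 30] -> [25, 30] -> [-25, -30]
  [10, -39, 26, -26, 5, 31, -20, 1, 39, -17] -> [10, 26, 5, 31, 1, 39] -> [10, 26, 31, 39] -> [-10, -26, -31, -39]
  [1, 3, -32, -38, 7, -30, 2, -23] -> [1, 3, 7, 2] -> [7] -> [-7]
  [27, 0, -19, -45, -4, 8, -18, 32] -> [27, 0, -4, 8, 32] -> [27, 8, 32] -> [-27, -8, -32]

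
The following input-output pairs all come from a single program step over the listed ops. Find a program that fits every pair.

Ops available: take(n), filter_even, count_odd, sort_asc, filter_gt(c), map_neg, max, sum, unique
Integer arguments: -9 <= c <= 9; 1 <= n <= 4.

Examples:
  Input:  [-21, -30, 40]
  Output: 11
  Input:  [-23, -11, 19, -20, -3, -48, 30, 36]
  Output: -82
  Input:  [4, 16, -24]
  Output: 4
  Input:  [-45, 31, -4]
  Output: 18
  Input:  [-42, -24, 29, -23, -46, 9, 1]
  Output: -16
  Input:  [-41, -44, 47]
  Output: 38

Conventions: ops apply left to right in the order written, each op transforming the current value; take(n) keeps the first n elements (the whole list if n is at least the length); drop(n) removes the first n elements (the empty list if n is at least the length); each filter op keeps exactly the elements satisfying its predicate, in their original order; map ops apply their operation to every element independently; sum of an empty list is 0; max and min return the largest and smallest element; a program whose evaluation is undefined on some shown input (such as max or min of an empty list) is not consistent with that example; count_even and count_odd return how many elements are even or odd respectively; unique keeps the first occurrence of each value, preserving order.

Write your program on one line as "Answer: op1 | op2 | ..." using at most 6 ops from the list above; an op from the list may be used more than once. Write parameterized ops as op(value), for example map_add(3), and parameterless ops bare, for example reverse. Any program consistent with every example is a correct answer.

sort_asc | map_neg | sort_asc | take(4) | sum

Check, running the answer program on each example:
  [-21, -30, 40] -> [-30, -21, 40] -> [30, 21, -40] -> [-40, 21, 30] -> [-40, 21, 30] -> 11
  [-23, -11, 19, -20, -3, -48, 30, 36] -> [-48, -23, -20, -11, -3, 19, 30, 36] -> [48, 23, 20, 11, 3, -19, -30, -36] -> [-36, -30, -19, 3, 11, 20, 23, 48] -> [-36, -30, -19, 3] -> -82
  [4, 16, -24] -> [-24, 4, 16] -> [24, -4, -16] -> [-16, -4, 24] -> [-16, -4, 24] -> 4
  [-45, 31, -4] -> [-45, -4, 31] -> [45, 4, -31] -> [-31, 4, 45] -> [-31, 4, 45] -> 18
  [-42, -24, 29, -23, -46, 9, 1] -> [-46, -42, -24, -23, 1, 9, 29] -> [46, 42, 24, 23, -1, -9, -29] -> [-29, -9, -1, 23, 24, 42, 46] -> [-29, -9, -1, 23] -> -16
  [-41, -44, 47] -> [-44, -41, 47] -> [44, 41, -47] -> [-47, 41, 44] -> [-47, 41, 44] -> 38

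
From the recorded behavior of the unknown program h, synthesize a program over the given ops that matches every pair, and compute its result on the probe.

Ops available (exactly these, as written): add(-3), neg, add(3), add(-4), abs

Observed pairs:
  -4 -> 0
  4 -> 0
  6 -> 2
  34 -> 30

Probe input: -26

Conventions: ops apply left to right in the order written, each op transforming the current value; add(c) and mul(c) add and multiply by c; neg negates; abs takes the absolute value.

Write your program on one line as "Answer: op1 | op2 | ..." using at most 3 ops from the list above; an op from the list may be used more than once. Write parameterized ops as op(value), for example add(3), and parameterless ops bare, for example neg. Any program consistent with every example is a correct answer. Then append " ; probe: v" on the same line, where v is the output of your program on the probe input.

neg | abs | add(-4) ; probe: 22

Check, running the answer program on each example:
  -4 -> 4 -> 4 -> 0
  4 -> -4 -> 4 -> 0
  6 -> -6 -> 6 -> 2
  34 -> -34 -> 34 -> 30
  probe: -26 -> 26 -> 26 -> 22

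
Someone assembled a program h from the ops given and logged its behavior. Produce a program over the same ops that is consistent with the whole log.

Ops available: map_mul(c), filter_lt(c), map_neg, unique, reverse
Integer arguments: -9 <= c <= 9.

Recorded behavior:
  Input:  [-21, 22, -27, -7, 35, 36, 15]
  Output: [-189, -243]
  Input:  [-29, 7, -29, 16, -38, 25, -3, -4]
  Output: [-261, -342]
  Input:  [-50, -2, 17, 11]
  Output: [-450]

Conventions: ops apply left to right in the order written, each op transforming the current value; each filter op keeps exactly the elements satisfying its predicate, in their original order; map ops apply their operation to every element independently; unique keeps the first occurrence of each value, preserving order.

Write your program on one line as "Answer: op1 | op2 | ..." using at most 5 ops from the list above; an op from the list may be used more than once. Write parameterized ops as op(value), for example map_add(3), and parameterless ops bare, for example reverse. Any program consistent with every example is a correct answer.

filter_lt(-7) | map_neg | map_mul(-9) | unique

Check, running the answer program on each example:
  [-21, 22, -27, -7, 35, 36, 15] -> [-21, -27] -> [21, 27] -> [-189, -243] -> [-189, -243]
  [-29, 7, -29, 16, -38, 25, -3, -4] -> [-29, -29, -38] -> [29, 29, 38] -> [-261, -261, -342] -> [-261, -342]
  [-50, -2, 17, 11] -> [-50] -> [50] -> [-450] -> [-450]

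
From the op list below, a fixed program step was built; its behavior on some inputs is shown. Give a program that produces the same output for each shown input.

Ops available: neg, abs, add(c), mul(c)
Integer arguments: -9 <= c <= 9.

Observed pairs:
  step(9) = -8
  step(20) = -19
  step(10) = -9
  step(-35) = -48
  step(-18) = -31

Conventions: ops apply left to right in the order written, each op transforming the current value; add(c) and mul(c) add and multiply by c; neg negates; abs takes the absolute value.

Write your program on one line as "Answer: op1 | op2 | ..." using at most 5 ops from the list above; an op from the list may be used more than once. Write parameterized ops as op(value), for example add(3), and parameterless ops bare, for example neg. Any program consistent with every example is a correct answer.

add(-7) | abs | add(6) | neg

Check, running the answer program on each example:
  9 -> 2 -> 2 -> 8 -> -8
  20 -> 13 -> 13 -> 19 -> -19
  10 -> 3 -> 3 -> 9 -> -9
  -35 -> -42 -> 42 -> 48 -> -48
  -18 -> -25 -> 25 -> 31 -> -31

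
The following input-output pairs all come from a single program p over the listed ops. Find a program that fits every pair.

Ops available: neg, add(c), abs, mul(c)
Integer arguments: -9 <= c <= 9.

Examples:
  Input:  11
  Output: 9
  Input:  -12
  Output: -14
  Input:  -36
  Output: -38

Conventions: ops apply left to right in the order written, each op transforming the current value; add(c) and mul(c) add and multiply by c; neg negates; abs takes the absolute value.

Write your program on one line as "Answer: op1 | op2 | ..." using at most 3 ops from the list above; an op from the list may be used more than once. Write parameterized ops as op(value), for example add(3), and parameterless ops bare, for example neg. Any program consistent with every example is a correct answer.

neg | add(2) | neg

Check, running the answer program on each example:
  11 -> -11 -> -9 -> 9
  -12 -> 12 -> 14 -> -14
  -36 -> 36 -> 38 -> -38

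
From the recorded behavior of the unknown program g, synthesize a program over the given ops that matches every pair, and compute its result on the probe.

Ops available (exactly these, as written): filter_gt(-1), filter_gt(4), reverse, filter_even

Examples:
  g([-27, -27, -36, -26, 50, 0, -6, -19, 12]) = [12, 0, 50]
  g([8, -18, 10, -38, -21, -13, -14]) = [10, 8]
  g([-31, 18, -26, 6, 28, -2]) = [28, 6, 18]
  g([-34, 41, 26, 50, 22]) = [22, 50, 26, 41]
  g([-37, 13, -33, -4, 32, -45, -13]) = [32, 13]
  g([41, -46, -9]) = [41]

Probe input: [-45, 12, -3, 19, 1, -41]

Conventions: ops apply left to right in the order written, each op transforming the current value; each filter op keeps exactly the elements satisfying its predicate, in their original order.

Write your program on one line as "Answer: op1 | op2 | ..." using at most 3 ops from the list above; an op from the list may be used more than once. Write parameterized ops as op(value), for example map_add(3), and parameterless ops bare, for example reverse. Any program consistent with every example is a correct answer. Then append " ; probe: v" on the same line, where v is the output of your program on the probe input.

filter_gt(-1) | reverse ; probe: [1, 19, 12]

Check, running the answer program on each example:
  [-27, -27, -36, -26, 50, 0, -6, -19, 12] -> [50, 0, 12] -> [12, 0, 50]
  [8, -18, 10, -38, -21, -13, -14] -> [8, 10] -> [10, 8]
  [-31, 18, -26, 6, 28, -2] -> [18, 6, 28] -> [28, 6, 18]
  [-34, 41, 26, 50, 22] -> [41, 26, 50, 22] -> [22, 50, 26, 41]
  [-37, 13, -33, -4, 32, -45, -13] -> [13, 32] -> [32, 13]
  [41, -46, -9] -> [41] -> [41]
  probe: [-45, 12, -3, 19, 1, -41] -> [12, 19, 1] -> [1, 19, 12]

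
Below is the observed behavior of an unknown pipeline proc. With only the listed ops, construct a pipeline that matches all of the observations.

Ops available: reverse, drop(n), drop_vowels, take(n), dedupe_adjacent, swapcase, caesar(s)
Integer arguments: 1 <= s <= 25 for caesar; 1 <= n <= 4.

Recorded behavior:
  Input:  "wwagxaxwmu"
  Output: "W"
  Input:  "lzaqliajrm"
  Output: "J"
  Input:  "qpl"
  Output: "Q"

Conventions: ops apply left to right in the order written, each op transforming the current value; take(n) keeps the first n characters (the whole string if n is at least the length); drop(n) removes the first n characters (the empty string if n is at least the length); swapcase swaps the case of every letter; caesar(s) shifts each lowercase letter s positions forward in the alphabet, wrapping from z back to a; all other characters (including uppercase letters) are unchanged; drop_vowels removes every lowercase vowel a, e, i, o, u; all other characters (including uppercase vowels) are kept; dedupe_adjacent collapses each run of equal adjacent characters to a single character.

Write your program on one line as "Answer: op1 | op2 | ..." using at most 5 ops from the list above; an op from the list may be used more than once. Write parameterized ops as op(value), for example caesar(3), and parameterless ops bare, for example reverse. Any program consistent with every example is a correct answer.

swapcase | reverse | take(3) | drop(2)

Check, running the answer program on each example:
  "wwagxaxwmu" -> "WWAGXAXWMU" -> "UMWXAXGAWW" -> "UMW" -> "W"
  "lzaqliajrm" -> "LZAQLIAJRM" -> "MRJAILQAZL" -> "MRJ" -> "J"
  "qpl" -> "QPL" -> "LPQ" -> "LPQ" -> "Q"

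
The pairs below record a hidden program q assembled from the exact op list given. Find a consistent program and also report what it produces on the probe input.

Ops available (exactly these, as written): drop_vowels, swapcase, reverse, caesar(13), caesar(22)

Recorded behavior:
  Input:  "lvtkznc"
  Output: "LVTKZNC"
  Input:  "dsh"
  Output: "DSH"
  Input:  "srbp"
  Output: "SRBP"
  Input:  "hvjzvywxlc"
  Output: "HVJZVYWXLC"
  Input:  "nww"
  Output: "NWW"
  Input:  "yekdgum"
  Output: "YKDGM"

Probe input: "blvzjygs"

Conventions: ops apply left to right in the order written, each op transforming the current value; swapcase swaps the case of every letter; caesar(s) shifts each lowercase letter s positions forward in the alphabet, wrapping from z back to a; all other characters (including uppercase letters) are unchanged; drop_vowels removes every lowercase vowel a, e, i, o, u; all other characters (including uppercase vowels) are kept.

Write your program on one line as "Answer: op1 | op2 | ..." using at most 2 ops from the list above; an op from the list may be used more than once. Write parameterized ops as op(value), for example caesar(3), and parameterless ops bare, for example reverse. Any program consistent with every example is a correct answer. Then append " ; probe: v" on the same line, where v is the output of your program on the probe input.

drop_vowels | swapcase ; probe: "BLVZJYGS"

Check, running the answer program on each example:
  "lvtkznc" -> "lvtkznc" -> "LVTKZNC"
  "dsh" -> "dsh" -> "DSH"
  "srbp" -> "srbp" -> "SRBP"
  "hvjzvywxlc" -> "hvjzvywxlc" -> "HVJZVYWXLC"
  "nww" -> "nww" -> "NWW"
  "yekdgum" -> "ykdgm" -> "YKDGM"
  probe: "blvzjygs" -> "blvzjygs" -> "BLVZJYGS"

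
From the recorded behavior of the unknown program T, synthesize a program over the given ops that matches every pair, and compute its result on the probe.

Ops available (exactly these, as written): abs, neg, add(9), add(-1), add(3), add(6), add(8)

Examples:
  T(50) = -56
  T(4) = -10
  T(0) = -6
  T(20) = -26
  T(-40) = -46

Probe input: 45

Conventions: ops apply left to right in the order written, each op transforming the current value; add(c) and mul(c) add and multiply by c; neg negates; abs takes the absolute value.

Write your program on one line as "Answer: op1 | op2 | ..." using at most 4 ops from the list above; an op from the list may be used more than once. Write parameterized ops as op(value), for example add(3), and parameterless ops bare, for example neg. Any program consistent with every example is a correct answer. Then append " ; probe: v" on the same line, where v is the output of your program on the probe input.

abs | add(6) | neg ; probe: -51

Check, running the answer program on each example:
  50 -> 50 -> 56 -> -56
  4 -> 4 -> 10 -> -10
  0 -> 0 -> 6 -> -6
  20 -> 20 -> 26 -> -26
  -40 -> 40 -> 46 -> -46
  probe: 45 -> 45 -> 51 -> -51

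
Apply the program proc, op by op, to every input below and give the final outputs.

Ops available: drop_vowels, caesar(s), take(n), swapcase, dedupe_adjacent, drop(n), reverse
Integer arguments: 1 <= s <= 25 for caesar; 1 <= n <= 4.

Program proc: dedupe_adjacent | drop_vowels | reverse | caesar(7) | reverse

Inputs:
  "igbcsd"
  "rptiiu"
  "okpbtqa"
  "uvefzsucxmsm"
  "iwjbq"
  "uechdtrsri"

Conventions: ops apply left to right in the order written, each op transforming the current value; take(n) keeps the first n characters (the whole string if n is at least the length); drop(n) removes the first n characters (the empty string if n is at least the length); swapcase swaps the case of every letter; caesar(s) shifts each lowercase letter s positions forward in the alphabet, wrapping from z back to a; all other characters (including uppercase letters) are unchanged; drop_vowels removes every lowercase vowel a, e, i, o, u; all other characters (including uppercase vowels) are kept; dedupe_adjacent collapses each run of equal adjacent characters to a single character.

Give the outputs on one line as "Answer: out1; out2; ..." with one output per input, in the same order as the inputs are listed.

"nijzk"; "ywa"; "rwiax"; "cmgzjetzt"; "dqix"; "jokayzy"

Execution, op by op:
  "igbcsd" -> "igbcsd" -> "gbcsd" -> "dscbg" -> "kzjin" -> "nijzk"
  "rptiiu" -> "rptiu" -> "rpt" -> "tpr" -> "awy" -> "ywa"
  "okpbtqa" -> "okpbtqa" -> "kpbtq" -> "qtbpk" -> "xaiwr" -> "rwiax"
  "uvefzsucxmsm" -> "uvefzsucxmsm" -> "vfzscxmsm" -> "msmxcszfv" -> "tztejzgmc" -> "cmgzjetzt"
  "iwjbq" -> "iwjbq" -> "wjbq" -> "qbjw" -> "xiqd" -> "dqix"
  "uechdtrsri" -> "uechdtrsri" -> "chdtrsr" -> "rsrtdhc" -> "yzyakoj" -> "jokayzy"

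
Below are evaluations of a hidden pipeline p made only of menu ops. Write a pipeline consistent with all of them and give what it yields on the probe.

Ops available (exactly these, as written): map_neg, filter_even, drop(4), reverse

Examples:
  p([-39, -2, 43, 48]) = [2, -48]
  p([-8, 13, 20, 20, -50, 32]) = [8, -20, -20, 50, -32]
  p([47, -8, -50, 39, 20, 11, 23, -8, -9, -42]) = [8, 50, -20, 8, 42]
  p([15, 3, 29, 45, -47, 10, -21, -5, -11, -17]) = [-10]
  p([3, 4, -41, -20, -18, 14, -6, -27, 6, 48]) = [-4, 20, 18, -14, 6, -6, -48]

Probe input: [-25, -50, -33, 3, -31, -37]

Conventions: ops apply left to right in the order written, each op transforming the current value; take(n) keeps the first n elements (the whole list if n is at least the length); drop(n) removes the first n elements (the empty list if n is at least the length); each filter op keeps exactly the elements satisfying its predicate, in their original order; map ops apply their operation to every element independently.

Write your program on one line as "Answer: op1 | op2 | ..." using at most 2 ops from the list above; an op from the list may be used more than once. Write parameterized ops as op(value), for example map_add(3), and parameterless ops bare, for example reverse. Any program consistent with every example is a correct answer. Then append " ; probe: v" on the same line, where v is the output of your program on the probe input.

filter_even | map_neg ; probe: [50]

Check, running the answer program on each example:
  [-39, -2, 43, 48] -> [-2, 48] -> [2, -48]
  [-8, 13, 20, 20, -50, 32] -> [-8, 20, 20, -50, 32] -> [8, -20, -20, 50, -32]
  [47, -8, -50, 39, 20, 11, 23, -8, -9, -42] -> [-8, -50, 20, -8, -42] -> [8, 50, -20, 8, 42]
  [15, 3, 29, 45, -47, 10, -21, -5, -11, -17] -> [10] -> [-10]
  [3, 4, -41, -20, -18, 14, -6, -27, 6, 48] -> [4, -20, -18, 14, -6, 6, 48] -> [-4, 20, 18, -14, 6, -6, -48]
  probe: [-25, -50, -33, 3, -31, -37] -> [-50] -> [50]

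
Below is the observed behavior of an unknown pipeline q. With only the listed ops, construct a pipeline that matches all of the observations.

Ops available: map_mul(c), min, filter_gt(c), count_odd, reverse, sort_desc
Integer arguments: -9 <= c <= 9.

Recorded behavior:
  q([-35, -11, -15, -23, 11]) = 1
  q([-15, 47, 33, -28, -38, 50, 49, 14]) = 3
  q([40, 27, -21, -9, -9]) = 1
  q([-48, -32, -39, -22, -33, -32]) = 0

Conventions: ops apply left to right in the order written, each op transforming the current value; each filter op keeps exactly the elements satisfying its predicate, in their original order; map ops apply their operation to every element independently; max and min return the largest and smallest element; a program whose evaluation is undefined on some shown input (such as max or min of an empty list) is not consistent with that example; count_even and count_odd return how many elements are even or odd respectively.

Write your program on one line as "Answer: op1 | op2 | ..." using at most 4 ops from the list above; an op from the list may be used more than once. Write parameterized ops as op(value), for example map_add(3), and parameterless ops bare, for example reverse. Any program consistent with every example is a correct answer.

reverse | filter_gt(-3) | count_odd

Check, running the answer program on each example:
  [-35, -11, -15, -23, 11] -> [11, -23, -15, -11, -35] -> [11] -> 1
  [-15, 47, 33, -28, -38, 50, 49, 14] -> [14, 49, 50, -38, -28, 33, 47, -15] -> [14, 49, 50, 33, 47] -> 3
  [40, 27, -21, -9, -9] -> [-9, -9, -21, 27, 40] -> [27, 40] -> 1
  [-48, -32, -39, -22, -33, -32] -> [-32, -33, -22, -39, -32, -48] -> [] -> 0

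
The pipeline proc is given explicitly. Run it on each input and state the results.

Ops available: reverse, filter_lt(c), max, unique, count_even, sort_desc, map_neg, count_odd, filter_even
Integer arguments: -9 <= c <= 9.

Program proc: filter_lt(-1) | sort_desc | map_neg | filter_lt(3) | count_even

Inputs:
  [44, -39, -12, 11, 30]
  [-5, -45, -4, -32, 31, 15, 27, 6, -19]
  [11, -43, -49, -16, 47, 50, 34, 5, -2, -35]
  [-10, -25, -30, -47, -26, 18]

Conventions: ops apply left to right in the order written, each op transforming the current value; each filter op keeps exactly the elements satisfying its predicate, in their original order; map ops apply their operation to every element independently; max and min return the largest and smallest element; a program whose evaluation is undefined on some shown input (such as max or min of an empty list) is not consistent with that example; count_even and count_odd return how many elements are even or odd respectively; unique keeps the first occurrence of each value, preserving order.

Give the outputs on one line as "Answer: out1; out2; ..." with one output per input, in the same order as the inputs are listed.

0; 0; 1; 0

Execution, op by op:
  [44, -39, -12, 11, 30] -> [-39, -12] -> [-12, -39] -> [12, 39] -> [] -> 0
  [-5, -45, -4, -32, 31, 15, 27, 6, -19] -> [-5, -45, -4, -32, -19] -> [-4, -5, -19, -32, -45] -> [4, 5, 19, 32, 45] -> [] -> 0
  [11, -43, -49, -16, 47, 50, 34, 5, -2, -35] -> [-43, -49, -16, -2, -35] -> [-2, -16, -35, -43, -49] -> [2, 16, 35, 43, 49] -> [2] -> 1
  [-10, -25, -30, -47, -26, 18] -> [-10, -25, -30, -47, -26] -> [-10, -25, -26, -30, -47] -> [10, 25, 26, 30, 47] -> [] -> 0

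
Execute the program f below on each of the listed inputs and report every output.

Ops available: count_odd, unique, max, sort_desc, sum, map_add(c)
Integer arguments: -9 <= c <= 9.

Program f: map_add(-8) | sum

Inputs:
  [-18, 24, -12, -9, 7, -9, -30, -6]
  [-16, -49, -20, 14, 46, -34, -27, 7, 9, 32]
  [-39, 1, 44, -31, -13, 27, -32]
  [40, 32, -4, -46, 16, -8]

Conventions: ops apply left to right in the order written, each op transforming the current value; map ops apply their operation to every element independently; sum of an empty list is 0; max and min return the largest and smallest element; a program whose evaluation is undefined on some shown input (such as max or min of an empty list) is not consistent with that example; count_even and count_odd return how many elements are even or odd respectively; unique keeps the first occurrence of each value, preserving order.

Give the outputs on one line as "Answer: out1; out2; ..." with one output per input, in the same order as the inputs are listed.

-117; -118; -99; -18

Execution, op by op:
  [-18, 24, -12, -9, 7, -9, -30, -6] -> [-26, 16, -20, -17, -1, -17, -38, -14] -> -117
  [-16, -49, -20, 14, 46, -34, -27, 7, 9, 32] -> [-24, -57, -28, 6, 38, -42, -35, -1, 1, 24] -> -118
  [-39, 1, 44, -31, -13, 27, -32] -> [-47, -7, 36, -39, -21, 19, -40] -> -99
  [40, 32, -4, -46, 16, -8] -> [32, 24, -12, -54, 8, -16] -> -18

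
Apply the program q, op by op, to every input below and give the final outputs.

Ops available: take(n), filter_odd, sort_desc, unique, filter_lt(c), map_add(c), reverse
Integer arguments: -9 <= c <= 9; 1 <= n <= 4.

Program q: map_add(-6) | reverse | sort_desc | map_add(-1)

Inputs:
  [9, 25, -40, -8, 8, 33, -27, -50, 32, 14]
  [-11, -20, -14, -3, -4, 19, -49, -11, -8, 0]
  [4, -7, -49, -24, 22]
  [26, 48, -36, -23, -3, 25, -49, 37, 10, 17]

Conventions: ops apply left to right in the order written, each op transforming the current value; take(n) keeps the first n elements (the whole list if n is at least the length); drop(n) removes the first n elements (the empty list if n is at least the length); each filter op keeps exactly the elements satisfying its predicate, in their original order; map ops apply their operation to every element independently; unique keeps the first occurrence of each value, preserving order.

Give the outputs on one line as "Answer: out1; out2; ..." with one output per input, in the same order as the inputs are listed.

Execution, op by op:
  [9, 25, -40, -8, 8, 33, -27, -50, 32, 14] -> [3, 19, -46, -14, 2, 27, -33, -56, 26, 8] -> [8, 26, -56, -33, 27, 2, -14, -46, 19, 3] -> [27, 26, 19, 8, 3, 2, -14, -33, -46, -56] -> [26, 25, 18, 7, 2, 1, -15, -34, -47, -57]
  [-11, -20, -14, -3, -4, 19, -49, -11, -8, 0] -> [-17, -26, -20, -9, -10, 13, -55, -17, -14, -6] -> [-6, -14, -17, -55, 13, -10, -9, -20, -26, -17] -> [13, -6, -9, -10, -14, -17, -17, -20, -26, -55] -> [12, -7, -10, -11, -15, -18, -18, -21, -27, -56]
  [4, -7, -49, -24, 22] -> [-2, -13, -55, -30, 16] -> [16, -30, -55, -13, -2] -> [16, -2, -13, -30, -55] -> [15, -3, -14, -31, -56]
  [26, 48, -36, -23, -3, 25, -49, 37, 10, 17] -> [20, 42, -42, -29, -9, 19, -55, 31, 4, 11] -> [11, 4, 31, -55, 19, -9, -29, -42, 42, 20] -> [42, 31, 20, 19, 11, 4, -9, -29, -42, -55] -> [41, 30, 19, 18, 10, 3, -10, -30, -43, -56]

[26, 25, 18, 7, 2, 1, -15, -34, -47, -57]; [12, -7, -10, -11, -15, -18, -18, -21, -27, -56]; [15, -3, -14, -31, -56]; [41, 30, 19, 18, 10, 3, -10, -30, -43, -56]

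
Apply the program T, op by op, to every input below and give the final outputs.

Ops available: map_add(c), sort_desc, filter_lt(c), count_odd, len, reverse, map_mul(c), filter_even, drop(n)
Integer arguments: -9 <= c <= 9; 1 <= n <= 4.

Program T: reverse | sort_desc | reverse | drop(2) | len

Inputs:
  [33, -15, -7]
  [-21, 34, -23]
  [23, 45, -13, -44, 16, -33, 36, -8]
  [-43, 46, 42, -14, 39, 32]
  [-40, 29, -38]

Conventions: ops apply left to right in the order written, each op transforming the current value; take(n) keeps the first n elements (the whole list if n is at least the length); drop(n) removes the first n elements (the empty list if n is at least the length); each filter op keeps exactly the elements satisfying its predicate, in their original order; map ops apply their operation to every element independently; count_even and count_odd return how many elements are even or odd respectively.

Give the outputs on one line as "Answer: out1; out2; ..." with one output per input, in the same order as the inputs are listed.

1; 1; 6; 4; 1

Execution, op by op:
  [33, -15, -7] -> [-7, -15, 33] -> [33, -7, -15] -> [-15, -7, 33] -> [33] -> 1
  [-21, 34, -23] -> [-23, 34, -21] -> [34, -21, -23] -> [-23, -21, 34] -> [34] -> 1
  [23, 45, -13, -44, 16, -33, 36, -8] -> [-8, 36, -33, 16, -44, -13, 45, 23] -> [45, 36, 23, 16, -8, -13, -33, -44] -> [-44, -33, -13, -8, 16, 23, 36, 45] -> [-13, -8, 16, 23, 36, 45] -> 6
  [-43, 46, 42, -14, 39, 32] -> [32, 39, -14, 42, 46, -43] -> [46, 42, 39, 32, -14, -43] -> [-43, -14, 32, 39, 42, 46] -> [32, 39, 42, 46] -> 4
  [-40, 29, -38] -> [-38, 29, -40] -> [29, -38, -40] -> [-40, -38, 29] -> [29] -> 1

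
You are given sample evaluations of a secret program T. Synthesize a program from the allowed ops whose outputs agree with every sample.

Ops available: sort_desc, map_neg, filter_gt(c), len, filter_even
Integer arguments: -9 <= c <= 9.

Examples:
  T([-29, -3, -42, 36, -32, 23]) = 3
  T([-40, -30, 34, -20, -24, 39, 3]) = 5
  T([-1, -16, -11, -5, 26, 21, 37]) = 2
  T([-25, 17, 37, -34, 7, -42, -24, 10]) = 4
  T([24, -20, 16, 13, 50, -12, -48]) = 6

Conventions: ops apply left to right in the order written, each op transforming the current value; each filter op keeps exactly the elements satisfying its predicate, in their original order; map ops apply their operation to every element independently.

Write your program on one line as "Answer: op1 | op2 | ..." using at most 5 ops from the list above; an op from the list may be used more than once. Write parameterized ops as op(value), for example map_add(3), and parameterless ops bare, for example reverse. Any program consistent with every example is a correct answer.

map_neg | filter_even | map_neg | len

Check, running the answer program on each example:
  [-29, -3, -42, 36, -32, 23] -> [29, 3, 42, -36, 32, -23] -> [42, -36, 32] -> [-42, 36, -32] -> 3
  [-40, -30, 34, -20, -24, 39, 3] -> [40, 30, -34, 20, 24, -39, -3] -> [40, 30, -34, 20, 24] -> [-40, -30, 34, -20, -24] -> 5
  [-1, -16, -11, -5, 26, 21, 37] -> [1, 16, 11, 5, -26, -21, -37] -> [16, -26] -> [-16, 26] -> 2
  [-25, 17, 37, -34, 7, -42, -24, 10] -> [25, -17, -37, 34, -7, 42, 24, -10] -> [34, 42, 24, -10] -> [-34, -42, -24, 10] -> 4
  [24, -20, 16, 13, 50, -12, -48] -> [-24, 20, -16, -13, -50, 12, 48] -> [-24, 20, -16, -50, 12, 48] -> [24, -20, 16, 50, -12, -48] -> 6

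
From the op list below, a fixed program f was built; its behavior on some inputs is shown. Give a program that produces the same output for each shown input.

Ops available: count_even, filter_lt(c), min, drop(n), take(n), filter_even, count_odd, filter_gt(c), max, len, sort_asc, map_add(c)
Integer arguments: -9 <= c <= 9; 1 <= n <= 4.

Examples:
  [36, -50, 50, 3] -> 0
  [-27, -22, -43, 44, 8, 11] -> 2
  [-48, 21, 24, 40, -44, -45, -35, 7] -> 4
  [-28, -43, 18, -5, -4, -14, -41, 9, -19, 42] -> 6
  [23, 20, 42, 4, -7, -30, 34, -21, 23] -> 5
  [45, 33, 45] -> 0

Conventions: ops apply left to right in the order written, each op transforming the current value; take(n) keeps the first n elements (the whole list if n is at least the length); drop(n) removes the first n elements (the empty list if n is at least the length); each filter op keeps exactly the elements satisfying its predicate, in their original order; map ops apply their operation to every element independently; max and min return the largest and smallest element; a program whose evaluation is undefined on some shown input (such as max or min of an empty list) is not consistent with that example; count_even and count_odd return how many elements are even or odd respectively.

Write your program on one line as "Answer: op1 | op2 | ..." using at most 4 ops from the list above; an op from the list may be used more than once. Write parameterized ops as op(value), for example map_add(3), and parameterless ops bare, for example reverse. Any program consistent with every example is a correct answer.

map_add(2) | drop(4) | sort_asc | len

Check, running the answer program on each example:
  [36, -50, 50, 3] -> [38, -48, 52, 5] -> [] -> [] -> 0
  [-27, -22, -43, 44, 8, 11] -> [-25, -20, -41, 46, 10, 13] -> [10, 13] -> [10, 13] -> 2
  [-48, 21, 24, 40, -44, -45, -35, 7] -> [-46, 23, 26, 42, -42, -43, -33, 9] -> [-42, -43, -33, 9] -> [-43, -42, -33, 9] -> 4
  [-28, -43, 18, -5, -4, -14, -41, 9, -19, 42] -> [-26, -41, 20, -3, -2, -12, -39, 11, -17, 44] -> [-2, -12, -39, 11, -17, 44] -> [-39, -17, -12, -2, 11, 44] -> 6
  [23, 20, 42, 4, -7, -30, 34, -21, 23] -> [25, 22, 44, 6, -5, -28, 36, -19, 25] -> [-5, -28, 36, -19, 25] -> [-28, -19, -5, 25, 36] -> 5
  [45, 33, 45] -> [47, 35, 47] -> [] -> [] -> 0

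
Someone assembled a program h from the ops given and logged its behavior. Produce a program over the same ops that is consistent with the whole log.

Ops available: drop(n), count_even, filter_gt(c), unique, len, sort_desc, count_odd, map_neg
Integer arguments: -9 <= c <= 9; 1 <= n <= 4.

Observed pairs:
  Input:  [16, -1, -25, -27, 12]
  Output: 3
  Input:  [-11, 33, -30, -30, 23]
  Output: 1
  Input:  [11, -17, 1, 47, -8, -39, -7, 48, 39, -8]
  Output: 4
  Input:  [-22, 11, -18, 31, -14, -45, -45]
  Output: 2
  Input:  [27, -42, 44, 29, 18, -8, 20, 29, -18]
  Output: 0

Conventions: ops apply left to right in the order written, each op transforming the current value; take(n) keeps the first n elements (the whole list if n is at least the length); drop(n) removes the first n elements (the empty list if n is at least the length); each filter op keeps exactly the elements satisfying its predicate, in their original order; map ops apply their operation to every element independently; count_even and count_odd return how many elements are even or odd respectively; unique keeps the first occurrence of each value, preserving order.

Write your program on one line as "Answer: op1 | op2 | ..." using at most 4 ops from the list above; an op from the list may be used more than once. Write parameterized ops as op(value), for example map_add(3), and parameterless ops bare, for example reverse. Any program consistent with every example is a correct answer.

map_neg | sort_desc | filter_gt(-7) | count_odd

Check, running the answer program on each example:
  [16, -1, -25, -27, 12] -> [-16, 1, 25, 27, -12] -> [27, 25, 1, -12, -16] -> [27, 25, 1] -> 3
  [-11, 33, -30, -30, 23] -> [11, -33, 30, 30, -23] -> [30, 30, 11, -23, -33] -> [30, 30, 11] -> 1
  [11, -17, 1, 47, -8, -39, -7, 48, 39, -8] -> [-11, 17, -1, -47, 8, 39, 7, -48, -39, 8] -> [39, 17, 8, 8, 7, -1, -11, -39, -47, -48] -> [39, 17, 8, 8, 7, -1] -> 4
  [-22, 11, -18, 31, -14, -45, -45] -> [22, -11, 18, -31, 14, 45, 45] -> [45, 45, 22, 18, 14, -11, -31] -> [45, 45, 22, 18, 14] -> 2
  [27, -42, 44, 29, 18, -8, 20, 29, -18] -> [-27, 42, -44, -29, -18, 8, -20, -29, 18] -> [42, 18, 8, -18, -20, -27, -29, -29, -44] -> [42, 18, 8] -> 0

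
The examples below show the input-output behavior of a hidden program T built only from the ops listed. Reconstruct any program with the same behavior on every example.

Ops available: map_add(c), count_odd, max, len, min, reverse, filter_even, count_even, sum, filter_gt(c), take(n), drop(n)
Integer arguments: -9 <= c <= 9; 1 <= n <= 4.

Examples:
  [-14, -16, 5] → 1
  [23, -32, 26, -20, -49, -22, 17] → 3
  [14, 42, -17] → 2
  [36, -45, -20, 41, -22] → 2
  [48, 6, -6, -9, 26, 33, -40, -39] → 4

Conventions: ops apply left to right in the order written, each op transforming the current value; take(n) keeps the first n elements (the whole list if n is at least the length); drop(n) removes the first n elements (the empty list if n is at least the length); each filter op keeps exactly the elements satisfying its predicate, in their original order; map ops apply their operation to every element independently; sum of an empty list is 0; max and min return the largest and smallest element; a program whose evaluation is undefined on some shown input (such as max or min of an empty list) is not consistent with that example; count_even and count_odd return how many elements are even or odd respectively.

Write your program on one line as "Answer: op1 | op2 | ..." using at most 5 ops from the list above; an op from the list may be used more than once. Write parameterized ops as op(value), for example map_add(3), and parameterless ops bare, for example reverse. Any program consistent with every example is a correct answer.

map_add(5) | reverse | filter_gt(5) | len

Check, running the answer program on each example:
  [-14, -16, 5] -> [-9, -11, 10] -> [10, -11, -9] -> [10] -> 1
  [23, -32, 26, -20, -49, -22, 17] -> [28, -27, 31, -15, -44, -17, 22] -> [22, -17, -44, -15, 31, -27, 28] -> [22, 31, 28] -> 3
  [14, 42, -17] -> [19, 47, -12] -> [-12, 47, 19] -> [47, 19] -> 2
  [36, -45, -20, 41, -22] -> [41, -40, -15, 46, -17] -> [-17, 46, -15, -40, 41] -> [46, 41] -> 2
  [48, 6, -6, -9, 26, 33, -40, -39] -> [53, 11, -1, -4, 31, 38, -35, -34] -> [-34, -35, 38, 31, -4, -1, 11, 53] -> [38, 31, 11, 53] -> 4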